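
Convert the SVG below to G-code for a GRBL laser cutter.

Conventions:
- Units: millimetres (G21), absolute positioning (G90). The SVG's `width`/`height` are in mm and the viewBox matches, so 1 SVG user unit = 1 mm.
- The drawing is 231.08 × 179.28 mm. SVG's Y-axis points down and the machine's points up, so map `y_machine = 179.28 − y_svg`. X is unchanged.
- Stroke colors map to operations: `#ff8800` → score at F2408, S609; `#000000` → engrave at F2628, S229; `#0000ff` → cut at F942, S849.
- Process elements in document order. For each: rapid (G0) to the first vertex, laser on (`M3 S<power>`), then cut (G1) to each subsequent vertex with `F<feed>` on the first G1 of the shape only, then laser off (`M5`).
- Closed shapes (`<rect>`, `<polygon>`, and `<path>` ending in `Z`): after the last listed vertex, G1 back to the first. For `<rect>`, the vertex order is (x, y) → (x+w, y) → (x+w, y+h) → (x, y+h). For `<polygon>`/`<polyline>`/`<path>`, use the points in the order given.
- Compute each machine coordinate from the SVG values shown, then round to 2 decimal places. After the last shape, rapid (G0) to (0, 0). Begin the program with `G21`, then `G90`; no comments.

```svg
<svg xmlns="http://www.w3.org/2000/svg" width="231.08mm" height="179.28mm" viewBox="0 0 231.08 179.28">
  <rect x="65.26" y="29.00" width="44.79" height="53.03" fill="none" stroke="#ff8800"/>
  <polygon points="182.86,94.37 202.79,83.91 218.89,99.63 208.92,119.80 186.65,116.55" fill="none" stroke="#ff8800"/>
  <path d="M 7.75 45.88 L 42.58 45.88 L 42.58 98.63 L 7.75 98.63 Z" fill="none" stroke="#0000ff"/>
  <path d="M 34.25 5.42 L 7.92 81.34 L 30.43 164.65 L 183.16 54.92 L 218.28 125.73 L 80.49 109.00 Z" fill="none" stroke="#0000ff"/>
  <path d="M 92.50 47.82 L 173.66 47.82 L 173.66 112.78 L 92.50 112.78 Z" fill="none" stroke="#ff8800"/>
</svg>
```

G21
G90
G0 X65.26 Y150.28
M3 S609
G1 X110.05 Y150.28 F2408
G1 X110.05 Y97.25
G1 X65.26 Y97.25
G1 X65.26 Y150.28
M5
G0 X182.86 Y84.91
M3 S609
G1 X202.79 Y95.37 F2408
G1 X218.89 Y79.65
G1 X208.92 Y59.48
G1 X186.65 Y62.73
G1 X182.86 Y84.91
M5
G0 X7.75 Y133.40
M3 S849
G1 X42.58 Y133.40 F942
G1 X42.58 Y80.65
G1 X7.75 Y80.65
G1 X7.75 Y133.40
M5
G0 X34.25 Y173.86
M3 S849
G1 X7.92 Y97.94 F942
G1 X30.43 Y14.63
G1 X183.16 Y124.36
G1 X218.28 Y53.55
G1 X80.49 Y70.28
G1 X34.25 Y173.86
M5
G0 X92.50 Y131.46
M3 S609
G1 X173.66 Y131.46 F2408
G1 X173.66 Y66.50
G1 X92.50 Y66.50
G1 X92.50 Y131.46
M5
G0 X0.00 Y0.00

1 u = 1 mm; y_m = 179.28 − y.

[1] `<rect>` rectangle, #ff8800→score S609 F2408: (65.26,150.28) → (110.05,150.28) → (110.05,97.25) → (65.26,97.25) → (65.26,150.28) (closed)

[2] `<polygon>` regular polygon, #ff8800→score S609 F2408: (182.86,84.91) → (202.79,95.37) → (218.89,79.65) → (208.92,59.48) → (186.65,62.73) → (182.86,84.91) (closed)

[3] `<path>` rectangle, #0000ff→cut S849 F942: (7.75,133.40) → (42.58,133.40) → (42.58,80.65) → (7.75,80.65) → (7.75,133.40) (closed)

[4] `<path>` closed polygon, #0000ff→cut S849 F942: (34.25,173.86) → (7.92,97.94) → (30.43,14.63) → (183.16,124.36) → (218.28,53.55) → (80.49,70.28) → (34.25,173.86) (closed)

[5] `<path>` rectangle, #ff8800→score S609 F2408: (92.50,131.46) → (173.66,131.46) → (173.66,66.50) → (92.50,66.50) → (92.50,131.46) (closed)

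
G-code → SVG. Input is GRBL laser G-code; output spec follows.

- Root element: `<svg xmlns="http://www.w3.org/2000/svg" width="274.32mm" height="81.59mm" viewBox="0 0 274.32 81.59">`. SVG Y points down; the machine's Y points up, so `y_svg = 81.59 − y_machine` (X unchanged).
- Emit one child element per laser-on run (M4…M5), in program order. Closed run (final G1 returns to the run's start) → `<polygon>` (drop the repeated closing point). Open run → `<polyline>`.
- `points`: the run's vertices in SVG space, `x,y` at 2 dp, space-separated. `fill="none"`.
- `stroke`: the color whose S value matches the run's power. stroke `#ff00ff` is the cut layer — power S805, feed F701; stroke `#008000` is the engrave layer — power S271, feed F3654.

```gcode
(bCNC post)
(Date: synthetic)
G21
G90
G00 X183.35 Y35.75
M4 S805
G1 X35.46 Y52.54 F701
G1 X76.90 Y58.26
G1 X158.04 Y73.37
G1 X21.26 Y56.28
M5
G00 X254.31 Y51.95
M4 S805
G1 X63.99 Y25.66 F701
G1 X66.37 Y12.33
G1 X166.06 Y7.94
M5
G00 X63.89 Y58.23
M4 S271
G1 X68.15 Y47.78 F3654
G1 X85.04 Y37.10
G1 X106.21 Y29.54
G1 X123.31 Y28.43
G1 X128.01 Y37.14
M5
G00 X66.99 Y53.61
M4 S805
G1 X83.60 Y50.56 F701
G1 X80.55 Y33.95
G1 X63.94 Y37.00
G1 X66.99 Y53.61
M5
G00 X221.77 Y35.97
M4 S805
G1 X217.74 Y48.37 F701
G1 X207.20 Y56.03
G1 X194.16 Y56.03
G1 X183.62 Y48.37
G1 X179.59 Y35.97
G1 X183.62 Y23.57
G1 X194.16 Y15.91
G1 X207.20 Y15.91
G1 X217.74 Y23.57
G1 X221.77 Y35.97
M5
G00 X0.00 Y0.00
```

Machine Y-up, SVG Y-down with viewBox height 81.59, so y_svg = 81.59 − y_machine; X carries over.

Run 1: the run's S805 means `#ff00ff` (cut). The run is open, so emit a `<polyline>` with points (Y-flipped): 183.35,45.84 35.46,29.05 76.90,23.33 158.04,8.22 21.26,25.31.

Run 2: the run's S805 means `#ff00ff` (cut). The run is open, so emit a `<polyline>` with points (Y-flipped): 254.31,29.64 63.99,55.93 66.37,69.26 166.06,73.65.

Run 3: power S271 maps to stroke `#008000` (engrave). The run is open, so emit a `<polyline>` with points (Y-flipped): 63.89,23.36 68.15,33.81 85.04,44.49 106.21,52.05 123.31,53.16 128.01,44.45.

Run 4: S805 ⇒ cut layer `#ff00ff`. The run returns to its start, so emit a `<polygon>` with points (Y-flipped): 66.99,27.98 83.60,31.03 80.55,47.64 63.94,44.59.

Run 5: power S805 maps to stroke `#ff00ff` (cut). The run returns to its start, so emit a `<polygon>` with points (Y-flipped): 221.77,45.62 217.74,33.22 207.20,25.56 194.16,25.56 183.62,33.22 179.59,45.62 183.62,58.02 194.16,65.68 207.20,65.68 217.74,58.02.

<svg xmlns="http://www.w3.org/2000/svg" width="274.32mm" height="81.59mm" viewBox="0 0 274.32 81.59">
  <polyline points="183.35,45.84 35.46,29.05 76.90,23.33 158.04,8.22 21.26,25.31" fill="none" stroke="#ff00ff"/>
  <polyline points="254.31,29.64 63.99,55.93 66.37,69.26 166.06,73.65" fill="none" stroke="#ff00ff"/>
  <polyline points="63.89,23.36 68.15,33.81 85.04,44.49 106.21,52.05 123.31,53.16 128.01,44.45" fill="none" stroke="#008000"/>
  <polygon points="66.99,27.98 83.60,31.03 80.55,47.64 63.94,44.59" fill="none" stroke="#ff00ff"/>
  <polygon points="221.77,45.62 217.74,33.22 207.20,25.56 194.16,25.56 183.62,33.22 179.59,45.62 183.62,58.02 194.16,65.68 207.20,65.68 217.74,58.02" fill="none" stroke="#ff00ff"/>
</svg>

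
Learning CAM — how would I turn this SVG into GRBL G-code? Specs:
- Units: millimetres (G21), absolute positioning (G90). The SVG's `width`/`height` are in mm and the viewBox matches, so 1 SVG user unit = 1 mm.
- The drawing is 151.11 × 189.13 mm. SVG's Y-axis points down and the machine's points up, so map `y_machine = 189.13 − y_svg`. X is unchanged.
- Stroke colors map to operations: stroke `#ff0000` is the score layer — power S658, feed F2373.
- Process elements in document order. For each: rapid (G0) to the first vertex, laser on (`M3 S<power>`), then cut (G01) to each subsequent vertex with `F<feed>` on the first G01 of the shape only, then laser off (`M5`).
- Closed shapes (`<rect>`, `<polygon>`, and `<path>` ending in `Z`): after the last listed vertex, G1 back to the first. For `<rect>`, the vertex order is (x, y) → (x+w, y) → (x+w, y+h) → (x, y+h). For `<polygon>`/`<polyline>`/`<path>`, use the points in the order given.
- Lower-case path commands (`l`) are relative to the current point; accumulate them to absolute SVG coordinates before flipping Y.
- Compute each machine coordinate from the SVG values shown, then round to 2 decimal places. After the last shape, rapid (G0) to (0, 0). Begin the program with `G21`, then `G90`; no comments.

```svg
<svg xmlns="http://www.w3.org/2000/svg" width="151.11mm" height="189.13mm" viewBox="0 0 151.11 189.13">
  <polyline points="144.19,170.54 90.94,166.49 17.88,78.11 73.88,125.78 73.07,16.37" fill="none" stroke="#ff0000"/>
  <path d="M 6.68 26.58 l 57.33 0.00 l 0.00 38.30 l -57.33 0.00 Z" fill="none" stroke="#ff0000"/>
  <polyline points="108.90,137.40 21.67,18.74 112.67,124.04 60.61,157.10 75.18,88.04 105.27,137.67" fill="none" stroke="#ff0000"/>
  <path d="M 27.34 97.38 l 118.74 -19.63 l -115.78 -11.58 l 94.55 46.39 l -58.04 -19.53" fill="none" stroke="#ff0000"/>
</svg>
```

G21
G90
G0 X144.19 Y18.59
M3 S658
G01 X90.94 Y22.64 F2373
G01 X17.88 Y111.02
G01 X73.88 Y63.35
G01 X73.07 Y172.76
M5
G0 X6.68 Y162.55
M3 S658
G01 X64.01 Y162.55 F2373
G01 X64.01 Y124.25
G01 X6.68 Y124.25
G01 X6.68 Y162.55
M5
G0 X108.90 Y51.73
M3 S658
G01 X21.67 Y170.39 F2373
G01 X112.67 Y65.09
G01 X60.61 Y32.03
G01 X75.18 Y101.09
G01 X105.27 Y51.46
M5
G0 X27.34 Y91.75
M3 S658
G01 X146.08 Y111.38 F2373
G01 X30.30 Y122.96
G01 X124.85 Y76.57
G01 X66.81 Y96.10
M5
G0 X0.00 Y0.00

Since the viewBox matches the mm dimensions, user units are millimetres directly. The only transform is the Y-flip y_m = 189.13 − y_svg.

Shape 1 is a open polyline drawn with `<polyline>`. Its stroke #ff0000 means score at S658, F2373. After flipping Y the toolpath is (144.19,18.59) → (90.94,22.64) → (17.88,111.02) → (73.88,63.35) → (73.07,172.76).

Shape 2 is a rectangle drawn with `<path>`. Its stroke #ff0000 means score at S658, F2373. After flipping Y the toolpath is (6.68,162.55) → (64.01,162.55) → (64.01,124.25) → (6.68,124.25) → (6.68,162.55), returning to the start.

Shape 3 is a open polyline drawn with `<polyline>`. Its stroke #ff0000 means score at S658, F2373. After flipping Y the toolpath is (108.90,51.73) → (21.67,170.39) → (112.67,65.09) → (60.61,32.03) → (75.18,101.09) → (105.27,51.46).

Shape 4 is a open polyline drawn with `<path>`. Its stroke #ff0000 means score at S658, F2373. After flipping Y the toolpath is (27.34,91.75) → (146.08,111.38) → (30.30,122.96) → (124.85,76.57) → (66.81,96.10).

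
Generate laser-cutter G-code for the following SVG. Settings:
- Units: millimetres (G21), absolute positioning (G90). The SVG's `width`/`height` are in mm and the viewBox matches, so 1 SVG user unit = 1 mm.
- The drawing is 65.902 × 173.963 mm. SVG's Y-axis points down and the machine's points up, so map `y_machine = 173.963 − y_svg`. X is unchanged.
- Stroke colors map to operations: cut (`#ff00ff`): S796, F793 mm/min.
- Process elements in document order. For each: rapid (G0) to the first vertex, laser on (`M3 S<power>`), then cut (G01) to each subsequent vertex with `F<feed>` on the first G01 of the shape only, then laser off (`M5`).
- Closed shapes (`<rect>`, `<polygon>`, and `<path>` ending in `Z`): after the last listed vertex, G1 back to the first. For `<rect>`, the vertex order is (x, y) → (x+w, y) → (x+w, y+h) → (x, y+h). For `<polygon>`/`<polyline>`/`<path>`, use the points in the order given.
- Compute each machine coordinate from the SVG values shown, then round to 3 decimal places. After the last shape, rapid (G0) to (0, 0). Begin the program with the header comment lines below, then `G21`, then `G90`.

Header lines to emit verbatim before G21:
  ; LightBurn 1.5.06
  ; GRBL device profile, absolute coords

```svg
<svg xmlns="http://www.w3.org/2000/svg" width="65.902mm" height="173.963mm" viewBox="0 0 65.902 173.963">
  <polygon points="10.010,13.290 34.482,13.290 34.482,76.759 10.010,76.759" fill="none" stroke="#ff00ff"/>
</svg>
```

1 u = 1 mm; y_m = 173.963 − y.

[1] `<polygon>` rectangle, #ff00ff→cut S796 F793: (10.010,160.673) → (34.482,160.673) → (34.482,97.204) → (10.010,97.204) → (10.010,160.673) (closed)

; LightBurn 1.5.06
; GRBL device profile, absolute coords
G21
G90
G0 X10.010 Y160.673
M3 S796
G01 X34.482 Y160.673 F793
G01 X34.482 Y97.204
G01 X10.010 Y97.204
G01 X10.010 Y160.673
M5
G0 X0.000 Y0.000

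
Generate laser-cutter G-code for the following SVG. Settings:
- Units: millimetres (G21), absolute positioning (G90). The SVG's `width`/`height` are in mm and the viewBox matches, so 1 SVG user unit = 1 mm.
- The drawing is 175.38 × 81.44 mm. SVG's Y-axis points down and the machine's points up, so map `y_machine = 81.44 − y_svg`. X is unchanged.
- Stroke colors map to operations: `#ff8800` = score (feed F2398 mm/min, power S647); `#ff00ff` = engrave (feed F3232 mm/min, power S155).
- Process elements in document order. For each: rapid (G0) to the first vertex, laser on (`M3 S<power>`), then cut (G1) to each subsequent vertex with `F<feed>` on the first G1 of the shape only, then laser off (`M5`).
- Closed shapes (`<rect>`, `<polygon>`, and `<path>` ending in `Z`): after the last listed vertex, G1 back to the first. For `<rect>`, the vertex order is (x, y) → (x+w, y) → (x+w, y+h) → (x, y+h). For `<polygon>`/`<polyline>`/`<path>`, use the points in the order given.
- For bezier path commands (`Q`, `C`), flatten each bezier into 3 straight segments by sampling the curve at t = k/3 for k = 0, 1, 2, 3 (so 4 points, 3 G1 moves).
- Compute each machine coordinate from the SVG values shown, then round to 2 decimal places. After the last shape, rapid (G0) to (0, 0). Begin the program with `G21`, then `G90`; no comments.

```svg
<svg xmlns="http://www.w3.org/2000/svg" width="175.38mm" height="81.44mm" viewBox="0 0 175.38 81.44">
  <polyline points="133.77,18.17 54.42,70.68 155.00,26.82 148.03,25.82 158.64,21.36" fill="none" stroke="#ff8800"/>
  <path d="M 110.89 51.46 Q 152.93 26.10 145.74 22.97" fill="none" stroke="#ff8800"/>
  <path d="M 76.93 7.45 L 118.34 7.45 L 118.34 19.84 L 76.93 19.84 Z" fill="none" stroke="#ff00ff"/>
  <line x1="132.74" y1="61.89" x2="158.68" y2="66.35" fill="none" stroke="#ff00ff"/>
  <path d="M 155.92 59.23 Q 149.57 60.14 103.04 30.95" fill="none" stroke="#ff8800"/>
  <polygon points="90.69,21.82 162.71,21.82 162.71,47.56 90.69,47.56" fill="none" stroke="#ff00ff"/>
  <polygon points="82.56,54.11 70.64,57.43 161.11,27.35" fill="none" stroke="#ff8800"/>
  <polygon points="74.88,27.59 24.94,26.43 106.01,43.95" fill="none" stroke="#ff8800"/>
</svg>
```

1 u = 1 mm; y_m = 81.44 − y.

[1] `<polyline>` open polyline, #ff8800→score S647 F2398: (133.77,63.27) → (54.42,10.76) → (155.00,54.62) → (148.03,55.62) → (158.64,60.08)

[2] `<path>` quadratic bezier, #ff8800→score S647 F2398: (110.89,29.98) → (133.45,44.42) → (145.06,53.91) → (145.74,58.47)

[3] `<path>` rectangle, #ff00ff→engrave S155 F3232: (76.93,73.99) → (118.34,73.99) → (118.34,61.60) → (76.93,61.60) → (76.93,73.99) (closed)

[4] `<line>` line segment, #ff00ff→engrave S155 F3232: (132.74,19.55) → (158.68,15.09)

[5] `<path>` quadratic bezier, #ff8800→score S647 F2398: (155.92,22.21) → (147.22,24.95) → (129.60,34.37) → (103.04,50.49)

[6] `<polygon>` rectangle, #ff00ff→engrave S155 F3232: (90.69,59.62) → (162.71,59.62) → (162.71,33.88) → (90.69,33.88) → (90.69,59.62) (closed)

[7] `<polygon>` closed polygon, #ff8800→score S647 F2398: (82.56,27.33) → (70.64,24.01) → (161.11,54.09) → (82.56,27.33) (closed)

[8] `<polygon>` closed polygon, #ff8800→score S647 F2398: (74.88,53.85) → (24.94,55.01) → (106.01,37.49) → (74.88,53.85) (closed)

G21
G90
G0 X133.77 Y63.27
M3 S647
G1 X54.42 Y10.76 F2398
G1 X155.00 Y54.62
G1 X148.03 Y55.62
G1 X158.64 Y60.08
M5
G0 X110.89 Y29.98
M3 S647
G1 X133.45 Y44.42 F2398
G1 X145.06 Y53.91
G1 X145.74 Y58.47
M5
G0 X76.93 Y73.99
M3 S155
G1 X118.34 Y73.99 F3232
G1 X118.34 Y61.60
G1 X76.93 Y61.60
G1 X76.93 Y73.99
M5
G0 X132.74 Y19.55
M3 S155
G1 X158.68 Y15.09 F3232
M5
G0 X155.92 Y22.21
M3 S647
G1 X147.22 Y24.95 F2398
G1 X129.60 Y34.37
G1 X103.04 Y50.49
M5
G0 X90.69 Y59.62
M3 S155
G1 X162.71 Y59.62 F3232
G1 X162.71 Y33.88
G1 X90.69 Y33.88
G1 X90.69 Y59.62
M5
G0 X82.56 Y27.33
M3 S647
G1 X70.64 Y24.01 F2398
G1 X161.11 Y54.09
G1 X82.56 Y27.33
M5
G0 X74.88 Y53.85
M3 S647
G1 X24.94 Y55.01 F2398
G1 X106.01 Y37.49
G1 X74.88 Y53.85
M5
G0 X0.00 Y0.00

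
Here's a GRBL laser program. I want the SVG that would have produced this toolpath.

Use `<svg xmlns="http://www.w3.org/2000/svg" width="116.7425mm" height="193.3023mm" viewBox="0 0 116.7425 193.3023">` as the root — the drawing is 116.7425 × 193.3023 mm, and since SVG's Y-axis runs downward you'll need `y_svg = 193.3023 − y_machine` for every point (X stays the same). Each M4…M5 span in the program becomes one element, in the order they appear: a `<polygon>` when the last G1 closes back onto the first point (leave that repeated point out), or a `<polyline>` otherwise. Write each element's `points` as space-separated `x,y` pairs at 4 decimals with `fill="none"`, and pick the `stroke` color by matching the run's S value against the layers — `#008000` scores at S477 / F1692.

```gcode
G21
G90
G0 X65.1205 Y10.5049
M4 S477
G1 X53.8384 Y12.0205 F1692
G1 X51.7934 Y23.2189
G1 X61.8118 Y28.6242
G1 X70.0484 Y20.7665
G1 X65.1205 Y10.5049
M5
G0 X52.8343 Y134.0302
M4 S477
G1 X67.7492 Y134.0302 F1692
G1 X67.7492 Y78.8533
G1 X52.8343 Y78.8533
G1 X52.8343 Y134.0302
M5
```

Machine Y-up, SVG Y-down with viewBox height 193.3023, so y_svg = 193.3023 − y_machine; X carries over. Every run uses S477, so all elements get stroke `#008000` (score).

Run 1: The run returns to its start, so emit a `<polygon>` with points (Y-flipped): 65.1205,182.7974 53.8384,181.2818 51.7934,170.0834 61.8118,164.6781 70.0484,172.5358.

Run 2: The run returns to its start, so emit a `<polygon>` with points (Y-flipped): 52.8343,59.2721 67.7492,59.2721 67.7492,114.4490 52.8343,114.4490.

<svg xmlns="http://www.w3.org/2000/svg" width="116.7425mm" height="193.3023mm" viewBox="0 0 116.7425 193.3023">
  <polygon points="65.1205,182.7974 53.8384,181.2818 51.7934,170.0834 61.8118,164.6781 70.0484,172.5358" fill="none" stroke="#008000"/>
  <polygon points="52.8343,59.2721 67.7492,59.2721 67.7492,114.4490 52.8343,114.4490" fill="none" stroke="#008000"/>
</svg>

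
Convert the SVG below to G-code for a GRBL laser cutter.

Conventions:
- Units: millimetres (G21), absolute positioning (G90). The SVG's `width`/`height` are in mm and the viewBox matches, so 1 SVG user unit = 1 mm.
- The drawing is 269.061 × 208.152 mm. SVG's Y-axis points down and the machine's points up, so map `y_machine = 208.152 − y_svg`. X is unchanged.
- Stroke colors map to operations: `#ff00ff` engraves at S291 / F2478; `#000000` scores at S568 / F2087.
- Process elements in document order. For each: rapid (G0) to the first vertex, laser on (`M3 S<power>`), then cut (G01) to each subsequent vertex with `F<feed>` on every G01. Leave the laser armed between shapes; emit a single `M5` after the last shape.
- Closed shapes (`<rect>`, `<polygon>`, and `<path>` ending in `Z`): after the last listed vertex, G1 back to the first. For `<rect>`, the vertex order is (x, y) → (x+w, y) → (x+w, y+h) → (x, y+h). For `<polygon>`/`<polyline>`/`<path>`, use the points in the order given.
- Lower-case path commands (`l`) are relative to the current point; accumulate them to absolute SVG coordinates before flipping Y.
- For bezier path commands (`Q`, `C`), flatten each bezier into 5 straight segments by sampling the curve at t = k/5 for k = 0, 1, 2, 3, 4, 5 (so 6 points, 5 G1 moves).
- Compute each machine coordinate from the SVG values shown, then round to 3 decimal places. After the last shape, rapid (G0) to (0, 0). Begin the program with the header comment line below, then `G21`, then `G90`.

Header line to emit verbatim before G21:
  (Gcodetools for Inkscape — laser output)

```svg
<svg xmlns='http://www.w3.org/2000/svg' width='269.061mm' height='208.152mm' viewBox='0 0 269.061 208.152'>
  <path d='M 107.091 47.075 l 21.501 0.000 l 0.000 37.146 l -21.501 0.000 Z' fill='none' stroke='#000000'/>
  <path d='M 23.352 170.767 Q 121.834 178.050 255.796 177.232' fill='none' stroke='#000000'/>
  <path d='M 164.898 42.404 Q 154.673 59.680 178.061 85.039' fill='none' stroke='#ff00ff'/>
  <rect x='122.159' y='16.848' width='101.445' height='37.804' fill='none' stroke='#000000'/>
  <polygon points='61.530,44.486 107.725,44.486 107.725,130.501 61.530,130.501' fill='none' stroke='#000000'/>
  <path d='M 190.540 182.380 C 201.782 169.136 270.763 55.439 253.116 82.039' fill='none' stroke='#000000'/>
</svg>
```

(Gcodetools for Inkscape — laser output)
G21
G90
G0 X107.091 Y161.077
M3 S568
G01 X128.592 Y161.077 F2087
G01 X128.592 Y123.931 F2087
G01 X107.091 Y123.931 F2087
G01 X107.091 Y161.077 F2087
G0 X23.352 Y37.385
M3 S568
G01 X64.164 Y34.796 F2087
G01 X107.814 Y32.855 F2087
G01 X154.303 Y31.562 F2087
G01 X203.630 Y30.917 F2087
G01 X255.796 Y30.920 F2087
G0 X164.898 Y165.748
M3 S291
G01 X162.153 Y158.514 F2478
G01 X162.096 Y150.634 F2478
G01 X164.729 Y142.107 F2478
G01 X170.050 Y132.933 F2478
G01 X178.061 Y123.113 F2478
G0 X122.159 Y191.304
M3 S568
G01 X223.604 Y191.304 F2087
G01 X223.604 Y153.500 F2087
G01 X122.159 Y153.500 F2087
G01 X122.159 Y191.304 F2087
G0 X61.530 Y163.666
M3 S568
G01 X107.725 Y163.666 F2087
G01 X107.725 Y77.651 F2087
G01 X61.530 Y77.651 F2087
G01 X61.530 Y163.666 F2087
G0 X190.540 Y25.772
M3 S568
G01 X203.059 Y43.847 F2087
G01 X222.506 Y74.474 F2087
G01 X241.950 Y106.098 F2087
G01 X254.464 Y127.163 F2087
G01 X253.116 Y126.113 F2087
M5
G0 X0.000 Y0.000

Since the viewBox matches the mm dimensions, user units are millimetres directly. The only transform is the Y-flip y_m = 208.152 − y_svg.

Shape 1 is a rectangle drawn with `<path>`. Its stroke #000000 means score at S568, F2087. After flipping Y the toolpath is (107.091,161.077) → (128.592,161.077) → (128.592,123.931) → (107.091,123.931) → (107.091,161.077), returning to the start.

Shape 2 is a quadratic bezier drawn with `<path>`. Its stroke #000000 means score at S568, F2087. After flipping Y the toolpath is (23.352,37.385) → (64.164,34.796) → (107.814,32.855) → (154.303,31.562) → (203.630,30.917) → (255.796,30.920).

Shape 3 is a quadratic bezier drawn with `<path>`. Its stroke #ff00ff means engrave at S291, F2478. After flipping Y the toolpath is (164.898,165.748) → (162.153,158.514) → (162.096,150.634) → (164.729,142.107) → (170.050,132.933) → (178.061,123.113).

Shape 4 is a rectangle drawn with `<rect>`. Its stroke #000000 means score at S568, F2087. After flipping Y the toolpath is (122.159,191.304) → (223.604,191.304) → (223.604,153.500) → (122.159,153.500) → (122.159,191.304), returning to the start.

Shape 5 is a rectangle drawn with `<polygon>`. Its stroke #000000 means score at S568, F2087. After flipping Y the toolpath is (61.530,163.666) → (107.725,163.666) → (107.725,77.651) → (61.530,77.651) → (61.530,163.666), returning to the start.

Shape 6 is a cubic bezier drawn with `<path>`. Its stroke #000000 means score at S568, F2087. After flipping Y the toolpath is (190.540,25.772) → (203.059,43.847) → (222.506,74.474) → (241.950,106.098) → (254.464,127.163) → (253.116,126.113).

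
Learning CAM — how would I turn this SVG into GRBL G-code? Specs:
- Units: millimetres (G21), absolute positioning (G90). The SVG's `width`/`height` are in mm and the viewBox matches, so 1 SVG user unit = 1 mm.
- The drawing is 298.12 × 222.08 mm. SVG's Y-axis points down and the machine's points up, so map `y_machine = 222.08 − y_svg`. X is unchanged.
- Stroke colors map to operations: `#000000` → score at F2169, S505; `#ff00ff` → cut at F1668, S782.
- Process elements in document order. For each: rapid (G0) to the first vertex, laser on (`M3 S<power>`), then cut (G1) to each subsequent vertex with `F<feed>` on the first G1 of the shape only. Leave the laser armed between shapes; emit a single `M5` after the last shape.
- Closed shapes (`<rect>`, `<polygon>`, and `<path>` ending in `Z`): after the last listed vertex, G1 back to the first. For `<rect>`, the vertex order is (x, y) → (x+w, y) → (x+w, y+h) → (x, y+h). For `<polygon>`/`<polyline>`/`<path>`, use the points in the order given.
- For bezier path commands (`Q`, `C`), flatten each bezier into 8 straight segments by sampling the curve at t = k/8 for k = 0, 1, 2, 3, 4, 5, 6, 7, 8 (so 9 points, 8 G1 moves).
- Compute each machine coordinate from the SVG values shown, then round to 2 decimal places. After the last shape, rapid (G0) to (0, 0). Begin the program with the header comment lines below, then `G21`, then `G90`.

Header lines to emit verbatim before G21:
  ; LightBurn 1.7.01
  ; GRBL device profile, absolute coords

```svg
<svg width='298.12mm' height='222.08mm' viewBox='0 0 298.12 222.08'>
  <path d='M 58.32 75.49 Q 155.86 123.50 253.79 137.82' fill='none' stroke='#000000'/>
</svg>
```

Since the viewBox matches the mm dimensions, user units are millimetres directly. The only transform is the Y-flip y_m = 222.08 − y_svg.

Shape 1 is a quadratic bezier drawn with `<path>`. Its stroke #000000 means score at S505, F2169. After flipping Y the toolpath is (58.32,146.59) → (82.71,135.11) → (107.11,124.69) → (131.53,115.32) → (155.96,107.00) → (180.40,99.74) → (204.85,93.53) → (229.31,88.37) → (253.79,84.26).

; LightBurn 1.7.01
; GRBL device profile, absolute coords
G21
G90
G0 X58.32 Y146.59
M3 S505
G1 X82.71 Y135.11 F2169
G1 X107.11 Y124.69
G1 X131.53 Y115.32
G1 X155.96 Y107.00
G1 X180.40 Y99.74
G1 X204.85 Y93.53
G1 X229.31 Y88.37
G1 X253.79 Y84.26
M5
G0 X0.00 Y0.00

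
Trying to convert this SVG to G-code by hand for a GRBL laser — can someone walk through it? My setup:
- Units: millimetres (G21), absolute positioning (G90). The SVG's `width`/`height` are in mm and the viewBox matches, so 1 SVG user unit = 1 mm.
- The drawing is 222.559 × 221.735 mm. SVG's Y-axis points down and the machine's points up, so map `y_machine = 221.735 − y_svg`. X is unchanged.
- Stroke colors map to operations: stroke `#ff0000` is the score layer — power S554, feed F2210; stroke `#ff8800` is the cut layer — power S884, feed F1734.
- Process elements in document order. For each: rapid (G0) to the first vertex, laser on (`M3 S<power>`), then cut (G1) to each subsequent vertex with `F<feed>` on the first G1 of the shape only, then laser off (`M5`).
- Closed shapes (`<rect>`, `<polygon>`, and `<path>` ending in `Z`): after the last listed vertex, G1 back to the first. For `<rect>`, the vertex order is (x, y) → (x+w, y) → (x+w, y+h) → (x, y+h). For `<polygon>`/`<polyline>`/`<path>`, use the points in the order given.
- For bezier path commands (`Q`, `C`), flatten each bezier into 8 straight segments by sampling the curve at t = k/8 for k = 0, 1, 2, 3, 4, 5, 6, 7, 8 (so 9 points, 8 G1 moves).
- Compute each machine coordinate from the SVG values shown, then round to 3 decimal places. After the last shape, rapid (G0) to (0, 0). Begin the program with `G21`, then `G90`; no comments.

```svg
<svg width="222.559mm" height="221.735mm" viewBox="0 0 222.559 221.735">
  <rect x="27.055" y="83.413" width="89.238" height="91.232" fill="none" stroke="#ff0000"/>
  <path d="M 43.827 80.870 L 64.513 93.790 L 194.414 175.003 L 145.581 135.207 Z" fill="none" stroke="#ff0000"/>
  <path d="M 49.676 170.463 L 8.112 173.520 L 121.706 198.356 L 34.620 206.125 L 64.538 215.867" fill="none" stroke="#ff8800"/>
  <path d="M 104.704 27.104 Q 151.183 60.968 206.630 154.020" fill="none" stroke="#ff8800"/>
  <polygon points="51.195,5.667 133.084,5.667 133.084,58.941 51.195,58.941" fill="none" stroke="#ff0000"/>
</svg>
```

Since the viewBox matches the mm dimensions, user units are millimetres directly. The only transform is the Y-flip y_m = 221.735 − y_svg.

Shape 1 is a rectangle drawn with `<rect>`. Its stroke #ff0000 means score at S554, F2210. After flipping Y the toolpath is (27.055,138.322) → (116.293,138.322) → (116.293,47.090) → (27.055,47.090) → (27.055,138.322), returning to the start.

Shape 2 is a closed polygon drawn with `<path>`. Its stroke #ff0000 means score at S554, F2210. After flipping Y the toolpath is (43.827,140.865) → (64.513,127.945) → (194.414,46.732) → (145.581,86.528) → (43.827,140.865), returning to the start.

Shape 3 is a open polyline drawn with `<path>`. Its stroke #ff8800 means cut at S884, F1734. After flipping Y the toolpath is (49.676,51.272) → (8.112,48.215) → (121.706,23.379) → (34.620,15.610) → (64.538,5.868).

Shape 4 is a quadratic bezier drawn with `<path>`. Its stroke #ff8800 means cut at S884, F1734. After flipping Y the toolpath is (104.704,194.631) → (116.464,185.240) → (128.504,174.000) → (140.824,160.910) → (153.425,145.970) → (166.306,129.181) → (179.467,110.542) → (192.908,90.053) → (206.630,67.715).

Shape 5 is a rectangle drawn with `<polygon>`. Its stroke #ff0000 means score at S554, F2210. After flipping Y the toolpath is (51.195,216.068) → (133.084,216.068) → (133.084,162.794) → (51.195,162.794) → (51.195,216.068), returning to the start.

G21
G90
G0 X27.055 Y138.322
M3 S554
G1 X116.293 Y138.322 F2210
G1 X116.293 Y47.090
G1 X27.055 Y47.090
G1 X27.055 Y138.322
M5
G0 X43.827 Y140.865
M3 S554
G1 X64.513 Y127.945 F2210
G1 X194.414 Y46.732
G1 X145.581 Y86.528
G1 X43.827 Y140.865
M5
G0 X49.676 Y51.272
M3 S884
G1 X8.112 Y48.215 F1734
G1 X121.706 Y23.379
G1 X34.620 Y15.610
G1 X64.538 Y5.868
M5
G0 X104.704 Y194.631
M3 S884
G1 X116.464 Y185.240 F1734
G1 X128.504 Y174.000
G1 X140.824 Y160.910
G1 X153.425 Y145.970
G1 X166.306 Y129.181
G1 X179.467 Y110.542
G1 X192.908 Y90.053
G1 X206.630 Y67.715
M5
G0 X51.195 Y216.068
M3 S554
G1 X133.084 Y216.068 F2210
G1 X133.084 Y162.794
G1 X51.195 Y162.794
G1 X51.195 Y216.068
M5
G0 X0.000 Y0.000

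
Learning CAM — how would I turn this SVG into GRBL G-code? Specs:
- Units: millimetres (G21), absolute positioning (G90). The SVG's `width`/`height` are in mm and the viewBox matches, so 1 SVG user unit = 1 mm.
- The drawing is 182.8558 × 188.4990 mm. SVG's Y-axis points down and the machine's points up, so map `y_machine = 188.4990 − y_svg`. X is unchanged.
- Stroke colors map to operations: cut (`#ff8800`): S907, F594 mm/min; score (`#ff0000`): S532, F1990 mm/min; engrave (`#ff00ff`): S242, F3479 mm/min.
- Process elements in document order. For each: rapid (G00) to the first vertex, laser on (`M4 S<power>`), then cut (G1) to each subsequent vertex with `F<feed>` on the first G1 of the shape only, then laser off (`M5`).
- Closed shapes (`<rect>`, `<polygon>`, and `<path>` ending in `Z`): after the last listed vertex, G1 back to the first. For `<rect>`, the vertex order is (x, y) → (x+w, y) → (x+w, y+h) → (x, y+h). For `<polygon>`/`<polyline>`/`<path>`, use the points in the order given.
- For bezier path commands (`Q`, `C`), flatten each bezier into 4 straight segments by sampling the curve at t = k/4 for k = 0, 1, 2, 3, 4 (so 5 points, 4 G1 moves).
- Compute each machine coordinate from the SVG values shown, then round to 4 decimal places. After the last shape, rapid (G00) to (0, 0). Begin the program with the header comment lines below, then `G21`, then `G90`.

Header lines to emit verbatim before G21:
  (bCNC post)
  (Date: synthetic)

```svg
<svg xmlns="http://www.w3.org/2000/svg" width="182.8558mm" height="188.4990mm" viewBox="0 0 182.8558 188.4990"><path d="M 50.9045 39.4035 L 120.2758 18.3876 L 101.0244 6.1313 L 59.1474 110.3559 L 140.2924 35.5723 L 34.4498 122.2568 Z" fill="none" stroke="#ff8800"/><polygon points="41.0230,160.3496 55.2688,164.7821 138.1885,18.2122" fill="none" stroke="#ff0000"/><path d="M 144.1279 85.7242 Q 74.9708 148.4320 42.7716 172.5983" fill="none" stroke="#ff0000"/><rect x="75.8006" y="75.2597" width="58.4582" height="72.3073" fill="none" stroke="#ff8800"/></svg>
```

viewBox `0 0 182.8558 188.4990` with mm width/height → 1 unit = 1 mm. Flip: y_m = 188.4990 − y_svg.

**Shape 1** — `<path>` closed polygon, stroke `#ff8800` → cut (S907, F594). Machine vertices: (50.9045,149.0955) → (120.2758,170.1114) → (101.0244,182.3677) → (59.1474,78.1431) → (140.2924,152.9267) → (34.4498,66.2422) → (50.9045,149.0955). Closed: final G1 returns to the first vertex.

**Shape 2** — `<polygon>` closed polygon, stroke `#ff0000` → score (S532, F1990). Machine vertices: (41.0230,28.1494) → (55.2688,23.7169) → (138.1885,170.2868) → (41.0230,28.1494). Closed: final G1 returns to the first vertex.

**Shape 3** — `<path>` quadratic bezier, stroke `#ff0000` → score (S532, F1990). Control points (SVG): P0=(144.1279,85.7242), P1=(74.9708,148.4320), P2=(42.7716,172.5983); sampled at t=k/4. Machine vertices: (144.1279,102.7748) → (111.8592,73.8297) → (84.2103,49.7024) → (61.1811,30.3927) → (42.7716,15.9007). Open path.

**Shape 4** — `<rect>` rectangle, stroke `#ff8800` → cut (S907, F594). Machine vertices: (75.8006,113.2393) → (134.2588,113.2393) → (134.2588,40.9320) → (75.8006,40.9320) → (75.8006,113.2393). Closed: final G1 returns to the first vertex.

(bCNC post)
(Date: synthetic)
G21
G90
G00 X50.9045 Y149.0955
M4 S907
G1 X120.2758 Y170.1114 F594
G1 X101.0244 Y182.3677
G1 X59.1474 Y78.1431
G1 X140.2924 Y152.9267
G1 X34.4498 Y66.2422
G1 X50.9045 Y149.0955
M5
G00 X41.0230 Y28.1494
M4 S532
G1 X55.2688 Y23.7169 F1990
G1 X138.1885 Y170.2868
G1 X41.0230 Y28.1494
M5
G00 X144.1279 Y102.7748
M4 S532
G1 X111.8592 Y73.8297 F1990
G1 X84.2103 Y49.7024
G1 X61.1811 Y30.3927
G1 X42.7716 Y15.9007
M5
G00 X75.8006 Y113.2393
M4 S907
G1 X134.2588 Y113.2393 F594
G1 X134.2588 Y40.9320
G1 X75.8006 Y40.9320
G1 X75.8006 Y113.2393
M5
G00 X0.0000 Y0.0000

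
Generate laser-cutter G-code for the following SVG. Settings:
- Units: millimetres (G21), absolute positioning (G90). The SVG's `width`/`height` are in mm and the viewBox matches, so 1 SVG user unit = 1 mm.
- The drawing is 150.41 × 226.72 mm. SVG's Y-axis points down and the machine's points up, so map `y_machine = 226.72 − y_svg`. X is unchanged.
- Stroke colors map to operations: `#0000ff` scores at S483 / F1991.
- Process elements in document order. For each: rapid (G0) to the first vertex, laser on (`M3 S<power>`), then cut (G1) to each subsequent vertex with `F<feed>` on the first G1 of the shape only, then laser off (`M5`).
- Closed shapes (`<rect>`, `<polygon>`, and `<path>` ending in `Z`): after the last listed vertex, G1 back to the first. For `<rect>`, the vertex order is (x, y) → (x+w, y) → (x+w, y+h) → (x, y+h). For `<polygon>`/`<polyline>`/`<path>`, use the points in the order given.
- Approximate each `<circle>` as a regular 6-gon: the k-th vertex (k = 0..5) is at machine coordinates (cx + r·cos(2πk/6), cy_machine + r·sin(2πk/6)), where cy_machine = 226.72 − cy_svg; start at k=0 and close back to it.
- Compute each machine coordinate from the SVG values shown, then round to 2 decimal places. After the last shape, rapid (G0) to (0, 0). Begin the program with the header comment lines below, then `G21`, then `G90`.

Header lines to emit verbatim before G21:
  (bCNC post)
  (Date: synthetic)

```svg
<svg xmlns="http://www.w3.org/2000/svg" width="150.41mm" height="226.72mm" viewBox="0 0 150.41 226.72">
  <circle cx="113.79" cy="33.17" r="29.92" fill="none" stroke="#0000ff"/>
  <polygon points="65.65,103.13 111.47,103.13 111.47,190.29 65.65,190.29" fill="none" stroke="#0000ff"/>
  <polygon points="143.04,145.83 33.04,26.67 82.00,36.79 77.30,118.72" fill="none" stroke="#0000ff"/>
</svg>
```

(bCNC post)
(Date: synthetic)
G21
G90
G0 X143.71 Y193.55
M3 S483
G1 X128.75 Y219.46 F1991
G1 X98.83 Y219.46
G1 X83.87 Y193.55
G1 X98.83 Y167.64
G1 X128.75 Y167.64
G1 X143.71 Y193.55
M5
G0 X65.65 Y123.59
M3 S483
G1 X111.47 Y123.59 F1991
G1 X111.47 Y36.43
G1 X65.65 Y36.43
G1 X65.65 Y123.59
M5
G0 X143.04 Y80.89
M3 S483
G1 X33.04 Y200.05 F1991
G1 X82.00 Y189.93
G1 X77.30 Y108.00
G1 X143.04 Y80.89
M5
G0 X0.00 Y0.00

1 u = 1 mm; y_m = 226.72 − y.

[1] `<circle>` circle, #0000ff→score S483 F1991: (143.71,193.55) → (128.75,219.46) → (98.83,219.46) → (83.87,193.55) → (98.83,167.64) → (128.75,167.64) → (143.71,193.55) (closed)

[2] `<polygon>` rectangle, #0000ff→score S483 F1991: (65.65,123.59) → (111.47,123.59) → (111.47,36.43) → (65.65,36.43) → (65.65,123.59) (closed)

[3] `<polygon>` closed polygon, #0000ff→score S483 F1991: (143.04,80.89) → (33.04,200.05) → (82.00,189.93) → (77.30,108.00) → (143.04,80.89) (closed)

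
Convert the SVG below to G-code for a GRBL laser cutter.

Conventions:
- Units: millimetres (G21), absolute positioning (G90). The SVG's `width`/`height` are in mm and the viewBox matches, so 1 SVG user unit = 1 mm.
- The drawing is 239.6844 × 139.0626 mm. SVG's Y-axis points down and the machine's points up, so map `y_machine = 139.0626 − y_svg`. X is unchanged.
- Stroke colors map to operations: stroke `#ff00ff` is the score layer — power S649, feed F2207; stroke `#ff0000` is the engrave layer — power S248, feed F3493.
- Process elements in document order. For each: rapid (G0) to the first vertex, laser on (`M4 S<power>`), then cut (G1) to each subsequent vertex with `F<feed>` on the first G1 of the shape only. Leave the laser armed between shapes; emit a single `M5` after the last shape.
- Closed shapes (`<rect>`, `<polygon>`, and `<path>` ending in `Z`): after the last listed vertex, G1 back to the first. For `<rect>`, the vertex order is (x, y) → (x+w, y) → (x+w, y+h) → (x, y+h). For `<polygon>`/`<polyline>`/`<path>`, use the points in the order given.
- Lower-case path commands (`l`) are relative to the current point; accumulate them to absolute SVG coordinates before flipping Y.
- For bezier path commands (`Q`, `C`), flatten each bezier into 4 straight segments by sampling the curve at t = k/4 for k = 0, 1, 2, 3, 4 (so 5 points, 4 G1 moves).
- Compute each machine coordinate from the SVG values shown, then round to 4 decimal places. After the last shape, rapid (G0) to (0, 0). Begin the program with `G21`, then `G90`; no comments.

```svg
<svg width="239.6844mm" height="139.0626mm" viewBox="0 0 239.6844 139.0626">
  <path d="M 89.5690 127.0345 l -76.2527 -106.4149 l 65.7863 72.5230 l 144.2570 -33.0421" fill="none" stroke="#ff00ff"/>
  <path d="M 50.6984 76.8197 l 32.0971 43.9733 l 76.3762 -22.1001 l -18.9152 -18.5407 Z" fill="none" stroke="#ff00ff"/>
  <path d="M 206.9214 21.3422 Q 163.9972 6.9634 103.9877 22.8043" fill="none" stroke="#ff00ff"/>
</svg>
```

viewBox `0 0 239.6844 139.0626` with mm width/height → 1 unit = 1 mm. Flip: y_m = 139.0626 − y_svg.

**Shape 1** — `<path>` open polyline, stroke `#ff00ff` → score (S649, F2207). Machine vertices: (89.5690,12.0281) → (13.3163,118.4430) → (79.1026,45.9200) → (223.3596,78.9621). Open path.

**Shape 2** — `<path>` closed polygon, stroke `#ff00ff` → score (S649, F2207). Machine vertices: (50.6984,62.2429) → (82.7955,18.2696) → (159.1717,40.3697) → (140.2565,58.9104) → (50.6984,62.2429). Closed: final G1 returns to the first vertex.

**Shape 3** — `<path>` quadratic bezier, stroke `#ff00ff` → score (S649, F2207). Control points (SVG): P0=(206.9214,21.3422), P1=(163.9972,6.9634), P2=(103.9877,22.8043); sampled at t=k/4. Machine vertices: (206.9214,117.7204) → (184.3915,123.0211) → (159.7259,124.5443) → (132.9246,122.2900) → (103.9877,116.2583). Open path.

G21
G90
G0 X89.5690 Y12.0281
M4 S649
G1 X13.3163 Y118.4430 F2207
G1 X79.1026 Y45.9200
G1 X223.3596 Y78.9621
G0 X50.6984 Y62.2429
M4 S649
G1 X82.7955 Y18.2696 F2207
G1 X159.1717 Y40.3697
G1 X140.2565 Y58.9104
G1 X50.6984 Y62.2429
G0 X206.9214 Y117.7204
M4 S649
G1 X184.3915 Y123.0211 F2207
G1 X159.7259 Y124.5443
G1 X132.9246 Y122.2900
G1 X103.9877 Y116.2583
M5
G0 X0.0000 Y0.0000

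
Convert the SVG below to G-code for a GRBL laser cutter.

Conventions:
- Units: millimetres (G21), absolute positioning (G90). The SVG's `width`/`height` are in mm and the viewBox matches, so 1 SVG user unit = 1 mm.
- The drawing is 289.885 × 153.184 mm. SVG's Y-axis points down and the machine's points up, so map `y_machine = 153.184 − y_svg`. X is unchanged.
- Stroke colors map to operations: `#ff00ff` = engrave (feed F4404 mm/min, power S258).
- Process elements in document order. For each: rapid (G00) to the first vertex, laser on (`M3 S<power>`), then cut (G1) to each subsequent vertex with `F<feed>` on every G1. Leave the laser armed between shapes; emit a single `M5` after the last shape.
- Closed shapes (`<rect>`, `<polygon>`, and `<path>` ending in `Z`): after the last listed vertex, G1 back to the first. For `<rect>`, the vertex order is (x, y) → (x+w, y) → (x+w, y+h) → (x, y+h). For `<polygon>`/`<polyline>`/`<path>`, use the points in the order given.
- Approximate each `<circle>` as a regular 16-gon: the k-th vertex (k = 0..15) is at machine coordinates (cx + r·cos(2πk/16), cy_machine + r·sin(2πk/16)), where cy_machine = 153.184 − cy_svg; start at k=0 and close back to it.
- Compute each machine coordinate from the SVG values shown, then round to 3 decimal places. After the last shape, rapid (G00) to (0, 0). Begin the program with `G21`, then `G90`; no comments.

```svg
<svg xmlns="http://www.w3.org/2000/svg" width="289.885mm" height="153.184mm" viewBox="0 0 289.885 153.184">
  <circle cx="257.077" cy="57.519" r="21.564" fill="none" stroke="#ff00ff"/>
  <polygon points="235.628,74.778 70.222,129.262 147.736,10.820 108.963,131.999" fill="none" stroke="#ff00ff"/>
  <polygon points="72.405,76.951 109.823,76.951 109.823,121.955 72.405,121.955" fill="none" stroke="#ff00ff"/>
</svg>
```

Since the viewBox matches the mm dimensions, user units are millimetres directly. The only transform is the Y-flip y_m = 153.184 − y_svg.

Shape 1 is a circle drawn with `<circle>`. Its stroke #ff00ff means engrave at S258, F4404. After flipping Y the toolpath is (278.641,95.665) → (277.000,103.917) → (272.325,110.913) → (265.329,115.588) → (257.077,117.229) → (248.825,115.588) → (241.829,110.913) → (237.154,103.917) → (235.513,95.665) → (237.154,87.413) → (241.829,80.417) → (248.825,75.742) → (257.077,74.101) → (265.329,75.742) → (272.325,80.417) → (277.000,87.413) → (278.641,95.665), returning to the start.

Shape 2 is a closed polygon drawn with `<polygon>`. Its stroke #ff00ff means engrave at S258, F4404. After flipping Y the toolpath is (235.628,78.406) → (70.222,23.922) → (147.736,142.364) → (108.963,21.185) → (235.628,78.406), returning to the start.

Shape 3 is a rectangle drawn with `<polygon>`. Its stroke #ff00ff means engrave at S258, F4404. After flipping Y the toolpath is (72.405,76.233) → (109.823,76.233) → (109.823,31.229) → (72.405,31.229) → (72.405,76.233), returning to the start.

G21
G90
G00 X278.641 Y95.665
M3 S258
G1 X277.000 Y103.917 F4404
G1 X272.325 Y110.913 F4404
G1 X265.329 Y115.588 F4404
G1 X257.077 Y117.229 F4404
G1 X248.825 Y115.588 F4404
G1 X241.829 Y110.913 F4404
G1 X237.154 Y103.917 F4404
G1 X235.513 Y95.665 F4404
G1 X237.154 Y87.413 F4404
G1 X241.829 Y80.417 F4404
G1 X248.825 Y75.742 F4404
G1 X257.077 Y74.101 F4404
G1 X265.329 Y75.742 F4404
G1 X272.325 Y80.417 F4404
G1 X277.000 Y87.413 F4404
G1 X278.641 Y95.665 F4404
G00 X235.628 Y78.406
M3 S258
G1 X70.222 Y23.922 F4404
G1 X147.736 Y142.364 F4404
G1 X108.963 Y21.185 F4404
G1 X235.628 Y78.406 F4404
G00 X72.405 Y76.233
M3 S258
G1 X109.823 Y76.233 F4404
G1 X109.823 Y31.229 F4404
G1 X72.405 Y31.229 F4404
G1 X72.405 Y76.233 F4404
M5
G00 X0.000 Y0.000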